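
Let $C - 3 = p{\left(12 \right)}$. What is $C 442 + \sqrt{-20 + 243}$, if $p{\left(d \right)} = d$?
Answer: $6630 + \sqrt{223} \approx 6644.9$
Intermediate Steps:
$C = 15$ ($C = 3 + 12 = 15$)
$C 442 + \sqrt{-20 + 243} = 15 \cdot 442 + \sqrt{-20 + 243} = 6630 + \sqrt{223}$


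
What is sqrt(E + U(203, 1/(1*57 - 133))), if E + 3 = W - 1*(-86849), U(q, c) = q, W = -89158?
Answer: I*sqrt(2109) ≈ 45.924*I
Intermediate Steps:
E = -2312 (E = -3 + (-89158 - 1*(-86849)) = -3 + (-89158 + 86849) = -3 - 2309 = -2312)
sqrt(E + U(203, 1/(1*57 - 133))) = sqrt(-2312 + 203) = sqrt(-2109) = I*sqrt(2109)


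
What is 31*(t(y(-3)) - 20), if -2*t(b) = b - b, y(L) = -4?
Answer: -620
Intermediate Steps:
t(b) = 0 (t(b) = -(b - b)/2 = -1/2*0 = 0)
31*(t(y(-3)) - 20) = 31*(0 - 20) = 31*(-20) = -620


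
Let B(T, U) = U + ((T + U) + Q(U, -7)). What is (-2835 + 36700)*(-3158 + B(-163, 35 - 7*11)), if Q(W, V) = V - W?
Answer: -114125050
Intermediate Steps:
B(T, U) = -7 + T + U (B(T, U) = U + ((T + U) + (-7 - U)) = U + (-7 + T) = -7 + T + U)
(-2835 + 36700)*(-3158 + B(-163, 35 - 7*11)) = (-2835 + 36700)*(-3158 + (-7 - 163 + (35 - 7*11))) = 33865*(-3158 + (-7 - 163 + (35 - 1*77))) = 33865*(-3158 + (-7 - 163 + (35 - 77))) = 33865*(-3158 + (-7 - 163 - 42)) = 33865*(-3158 - 212) = 33865*(-3370) = -114125050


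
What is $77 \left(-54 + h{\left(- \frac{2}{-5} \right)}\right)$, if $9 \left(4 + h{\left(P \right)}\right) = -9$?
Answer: $-4543$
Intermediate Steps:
$h{\left(P \right)} = -5$ ($h{\left(P \right)} = -4 + \frac{1}{9} \left(-9\right) = -4 - 1 = -5$)
$77 \left(-54 + h{\left(- \frac{2}{-5} \right)}\right) = 77 \left(-54 - 5\right) = 77 \left(-59\right) = -4543$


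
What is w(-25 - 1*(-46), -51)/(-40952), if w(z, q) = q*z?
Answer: 1071/40952 ≈ 0.026153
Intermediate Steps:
w(-25 - 1*(-46), -51)/(-40952) = -51*(-25 - 1*(-46))/(-40952) = -51*(-25 + 46)*(-1/40952) = -51*21*(-1/40952) = -1071*(-1/40952) = 1071/40952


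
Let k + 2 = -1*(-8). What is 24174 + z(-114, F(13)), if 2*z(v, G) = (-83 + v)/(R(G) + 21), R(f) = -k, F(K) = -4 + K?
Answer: 725023/30 ≈ 24167.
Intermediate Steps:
k = 6 (k = -2 - 1*(-8) = -2 + 8 = 6)
R(f) = -6 (R(f) = -1*6 = -6)
z(v, G) = -83/30 + v/30 (z(v, G) = ((-83 + v)/(-6 + 21))/2 = ((-83 + v)/15)/2 = ((-83 + v)*(1/15))/2 = (-83/15 + v/15)/2 = -83/30 + v/30)
24174 + z(-114, F(13)) = 24174 + (-83/30 + (1/30)*(-114)) = 24174 + (-83/30 - 19/5) = 24174 - 197/30 = 725023/30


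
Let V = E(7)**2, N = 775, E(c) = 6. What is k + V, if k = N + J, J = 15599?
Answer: 16410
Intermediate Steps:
V = 36 (V = 6**2 = 36)
k = 16374 (k = 775 + 15599 = 16374)
k + V = 16374 + 36 = 16410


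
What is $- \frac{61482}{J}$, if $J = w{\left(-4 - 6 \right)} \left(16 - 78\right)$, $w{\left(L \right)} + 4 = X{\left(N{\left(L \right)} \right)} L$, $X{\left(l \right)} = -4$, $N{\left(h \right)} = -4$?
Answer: $\frac{10247}{372} \approx 27.546$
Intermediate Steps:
$w{\left(L \right)} = -4 - 4 L$
$J = -2232$ ($J = \left(-4 - 4 \left(-4 - 6\right)\right) \left(16 - 78\right) = \left(-4 - 4 \left(-4 - 6\right)\right) \left(-62\right) = \left(-4 - -40\right) \left(-62\right) = \left(-4 + 40\right) \left(-62\right) = 36 \left(-62\right) = -2232$)
$- \frac{61482}{J} = - \frac{61482}{-2232} = \left(-61482\right) \left(- \frac{1}{2232}\right) = \frac{10247}{372}$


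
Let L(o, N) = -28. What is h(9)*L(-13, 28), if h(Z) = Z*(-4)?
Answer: 1008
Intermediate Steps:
h(Z) = -4*Z
h(9)*L(-13, 28) = -4*9*(-28) = -36*(-28) = 1008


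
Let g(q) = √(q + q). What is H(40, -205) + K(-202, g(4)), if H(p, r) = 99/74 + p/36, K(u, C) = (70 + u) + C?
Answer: -86281/666 + 2*√2 ≈ -126.72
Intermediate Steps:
g(q) = √2*√q (g(q) = √(2*q) = √2*√q)
K(u, C) = 70 + C + u
H(p, r) = 99/74 + p/36 (H(p, r) = 99*(1/74) + p*(1/36) = 99/74 + p/36)
H(40, -205) + K(-202, g(4)) = (99/74 + (1/36)*40) + (70 + √2*√4 - 202) = (99/74 + 10/9) + (70 + √2*2 - 202) = 1631/666 + (70 + 2*√2 - 202) = 1631/666 + (-132 + 2*√2) = -86281/666 + 2*√2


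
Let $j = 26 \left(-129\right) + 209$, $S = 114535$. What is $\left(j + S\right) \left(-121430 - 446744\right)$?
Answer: $-63288901860$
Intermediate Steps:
$j = -3145$ ($j = -3354 + 209 = -3145$)
$\left(j + S\right) \left(-121430 - 446744\right) = \left(-3145 + 114535\right) \left(-121430 - 446744\right) = 111390 \left(-568174\right) = -63288901860$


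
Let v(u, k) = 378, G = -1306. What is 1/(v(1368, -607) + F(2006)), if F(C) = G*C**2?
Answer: -1/5255390638 ≈ -1.9028e-10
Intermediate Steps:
F(C) = -1306*C**2
1/(v(1368, -607) + F(2006)) = 1/(378 - 1306*2006**2) = 1/(378 - 1306*4024036) = 1/(378 - 5255391016) = 1/(-5255390638) = -1/5255390638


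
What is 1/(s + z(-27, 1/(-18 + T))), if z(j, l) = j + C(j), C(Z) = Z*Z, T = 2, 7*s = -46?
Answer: 7/4868 ≈ 0.0014380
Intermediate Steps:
s = -46/7 (s = (⅐)*(-46) = -46/7 ≈ -6.5714)
C(Z) = Z²
z(j, l) = j + j²
1/(s + z(-27, 1/(-18 + T))) = 1/(-46/7 - 27*(1 - 27)) = 1/(-46/7 - 27*(-26)) = 1/(-46/7 + 702) = 1/(4868/7) = 7/4868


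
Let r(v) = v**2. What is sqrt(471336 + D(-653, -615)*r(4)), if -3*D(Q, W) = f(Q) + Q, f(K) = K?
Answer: 2*sqrt(1076178)/3 ≈ 691.59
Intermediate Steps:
D(Q, W) = -2*Q/3 (D(Q, W) = -(Q + Q)/3 = -2*Q/3)
sqrt(471336 + D(-653, -615)*r(4)) = sqrt(471336 - 2/3*(-653)*4**2) = sqrt(471336 + (1306/3)*16) = sqrt(471336 + 20896/3) = sqrt(1434904/3) = 2*sqrt(1076178)/3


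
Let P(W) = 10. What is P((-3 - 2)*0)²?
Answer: 100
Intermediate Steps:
P((-3 - 2)*0)² = 10² = 100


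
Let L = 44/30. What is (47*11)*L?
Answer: 11374/15 ≈ 758.27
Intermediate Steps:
L = 22/15 (L = 44*(1/30) = 22/15 ≈ 1.4667)
(47*11)*L = (47*11)*(22/15) = 517*(22/15) = 11374/15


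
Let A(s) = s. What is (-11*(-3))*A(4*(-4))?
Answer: -528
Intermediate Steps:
(-11*(-3))*A(4*(-4)) = (-11*(-3))*(4*(-4)) = 33*(-16) = -528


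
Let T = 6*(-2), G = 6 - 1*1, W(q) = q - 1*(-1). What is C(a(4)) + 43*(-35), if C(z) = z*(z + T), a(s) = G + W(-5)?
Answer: -1516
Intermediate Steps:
W(q) = 1 + q (W(q) = q + 1 = 1 + q)
G = 5 (G = 6 - 1 = 5)
T = -12
a(s) = 1 (a(s) = 5 + (1 - 5) = 5 - 4 = 1)
C(z) = z*(-12 + z) (C(z) = z*(z - 12) = z*(-12 + z))
C(a(4)) + 43*(-35) = 1*(-12 + 1) + 43*(-35) = 1*(-11) - 1505 = -11 - 1505 = -1516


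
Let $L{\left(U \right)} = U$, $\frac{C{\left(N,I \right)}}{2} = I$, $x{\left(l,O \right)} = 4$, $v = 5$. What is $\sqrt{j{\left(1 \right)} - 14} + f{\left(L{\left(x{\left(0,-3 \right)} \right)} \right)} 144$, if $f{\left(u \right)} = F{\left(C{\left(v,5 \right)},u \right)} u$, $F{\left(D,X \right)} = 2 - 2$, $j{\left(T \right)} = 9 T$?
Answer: $i \sqrt{5} \approx 2.2361 i$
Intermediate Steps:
$C{\left(N,I \right)} = 2 I$
$F{\left(D,X \right)} = 0$
$f{\left(u \right)} = 0$ ($f{\left(u \right)} = 0 u = 0$)
$\sqrt{j{\left(1 \right)} - 14} + f{\left(L{\left(x{\left(0,-3 \right)} \right)} \right)} 144 = \sqrt{9 \cdot 1 - 14} + 0 \cdot 144 = \sqrt{9 - 14} + 0 = \sqrt{-5} + 0 = i \sqrt{5} + 0 = i \sqrt{5}$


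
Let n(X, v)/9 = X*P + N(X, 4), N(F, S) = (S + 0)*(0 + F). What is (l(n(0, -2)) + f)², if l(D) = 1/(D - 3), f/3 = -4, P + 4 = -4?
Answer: 1369/9 ≈ 152.11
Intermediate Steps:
P = -8 (P = -4 - 4 = -8)
N(F, S) = F*S (N(F, S) = S*F = F*S)
f = -12 (f = 3*(-4) = -12)
n(X, v) = -36*X (n(X, v) = 9*(X*(-8) + X*4) = 9*(-8*X + 4*X) = 9*(-4*X) = -36*X)
l(D) = 1/(-3 + D)
(l(n(0, -2)) + f)² = (1/(-3 - 36*0) - 12)² = (1/(-3 + 0) - 12)² = (1/(-3) - 12)² = (-⅓ - 12)² = (-37/3)² = 1369/9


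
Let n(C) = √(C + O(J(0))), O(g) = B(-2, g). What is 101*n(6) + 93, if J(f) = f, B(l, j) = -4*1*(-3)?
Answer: 93 + 303*√2 ≈ 521.51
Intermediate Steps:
B(l, j) = 12 (B(l, j) = -4*(-3) = 12)
O(g) = 12
n(C) = √(12 + C) (n(C) = √(C + 12) = √(12 + C))
101*n(6) + 93 = 101*√(12 + 6) + 93 = 101*√18 + 93 = 101*(3*√2) + 93 = 303*√2 + 93 = 93 + 303*√2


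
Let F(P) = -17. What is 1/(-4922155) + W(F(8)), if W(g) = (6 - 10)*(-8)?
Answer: 157508959/4922155 ≈ 32.000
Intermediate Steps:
W(g) = 32 (W(g) = -4*(-8) = 32)
1/(-4922155) + W(F(8)) = 1/(-4922155) + 32 = -1/4922155 + 32 = 157508959/4922155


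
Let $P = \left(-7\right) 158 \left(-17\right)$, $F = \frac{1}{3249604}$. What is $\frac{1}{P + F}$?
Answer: $\frac{3249604}{61099054409} \approx 5.3186 \cdot 10^{-5}$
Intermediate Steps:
$F = \frac{1}{3249604} \approx 3.0773 \cdot 10^{-7}$
$P = 18802$ ($P = \left(-1106\right) \left(-17\right) = 18802$)
$\frac{1}{P + F} = \frac{1}{18802 + \frac{1}{3249604}} = \frac{1}{\frac{61099054409}{3249604}} = \frac{3249604}{61099054409}$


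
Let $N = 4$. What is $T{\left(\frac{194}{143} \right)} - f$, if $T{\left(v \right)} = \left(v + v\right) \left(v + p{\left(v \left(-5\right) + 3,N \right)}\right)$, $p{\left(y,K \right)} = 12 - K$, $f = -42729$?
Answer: $\frac{874284465}{20449} \approx 42754.0$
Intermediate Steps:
$T{\left(v \right)} = 2 v \left(8 + v\right)$ ($T{\left(v \right)} = \left(v + v\right) \left(v + \left(12 - 4\right)\right) = 2 v \left(v + \left(12 - 4\right)\right) = 2 v \left(v + 8\right) = 2 v \left(8 + v\right)$)
$T{\left(\frac{194}{143} \right)} - f = 2 \cdot \frac{194}{143} \left(8 + \frac{194}{143}\right) - -42729 = 2 \cdot 194 \cdot \frac{1}{143} \left(8 + 194 \cdot \frac{1}{143}\right) + 42729 = 2 \cdot \frac{194}{143} \left(8 + \frac{194}{143}\right) + 42729 = 2 \cdot \frac{194}{143} \cdot \frac{1338}{143} + 42729 = \frac{519144}{20449} + 42729 = \frac{874284465}{20449}$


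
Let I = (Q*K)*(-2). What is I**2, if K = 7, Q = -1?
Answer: 196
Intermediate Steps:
I = 14 (I = -1*7*(-2) = -7*(-2) = 14)
I**2 = 14**2 = 196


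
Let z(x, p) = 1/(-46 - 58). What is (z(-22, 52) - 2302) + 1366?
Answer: -97345/104 ≈ -936.01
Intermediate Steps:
z(x, p) = -1/104 (z(x, p) = 1/(-104) = -1/104)
(z(-22, 52) - 2302) + 1366 = (-1/104 - 2302) + 1366 = -239409/104 + 1366 = -97345/104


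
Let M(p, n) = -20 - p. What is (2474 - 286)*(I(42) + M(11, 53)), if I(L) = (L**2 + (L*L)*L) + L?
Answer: 165988244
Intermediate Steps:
I(L) = L + L**2 + L**3 (I(L) = (L**2 + L**2*L) + L = (L**2 + L**3) + L = L + L**2 + L**3)
(2474 - 286)*(I(42) + M(11, 53)) = (2474 - 286)*(42*(1 + 42 + 42**2) + (-20 - 1*11)) = 2188*(42*(1 + 42 + 1764) + (-20 - 11)) = 2188*(42*1807 - 31) = 2188*(75894 - 31) = 2188*75863 = 165988244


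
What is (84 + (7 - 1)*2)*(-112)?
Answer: -10752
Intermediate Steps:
(84 + (7 - 1)*2)*(-112) = (84 + 6*2)*(-112) = (84 + 12)*(-112) = 96*(-112) = -10752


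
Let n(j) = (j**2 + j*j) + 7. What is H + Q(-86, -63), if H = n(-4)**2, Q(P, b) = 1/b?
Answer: 95822/63 ≈ 1521.0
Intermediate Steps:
n(j) = 7 + 2*j**2 (n(j) = (j**2 + j**2) + 7 = 2*j**2 + 7 = 7 + 2*j**2)
H = 1521 (H = (7 + 2*(-4)**2)**2 = (7 + 2*16)**2 = (7 + 32)**2 = 39**2 = 1521)
H + Q(-86, -63) = 1521 + 1/(-63) = 1521 - 1/63 = 95822/63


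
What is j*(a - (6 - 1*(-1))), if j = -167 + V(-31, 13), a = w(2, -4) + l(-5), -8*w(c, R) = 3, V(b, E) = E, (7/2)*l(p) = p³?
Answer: 26543/4 ≈ 6635.8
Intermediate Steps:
l(p) = 2*p³/7
w(c, R) = -3/8 (w(c, R) = -⅛*3 = -3/8)
a = -2021/56 (a = -3/8 + (2/7)*(-5)³ = -3/8 + (2/7)*(-125) = -3/8 - 250/7 = -2021/56 ≈ -36.089)
j = -154 (j = -167 + 13 = -154)
j*(a - (6 - 1*(-1))) = -154*(-2021/56 - (6 - 1*(-1))) = -154*(-2021/56 - (6 + 1)) = -154*(-2021/56 - 1*7) = -154*(-2021/56 - 7) = -154*(-2413/56) = 26543/4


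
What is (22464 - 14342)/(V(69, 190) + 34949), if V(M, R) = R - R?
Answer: 8122/34949 ≈ 0.23240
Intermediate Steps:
V(M, R) = 0
(22464 - 14342)/(V(69, 190) + 34949) = (22464 - 14342)/(0 + 34949) = 8122/34949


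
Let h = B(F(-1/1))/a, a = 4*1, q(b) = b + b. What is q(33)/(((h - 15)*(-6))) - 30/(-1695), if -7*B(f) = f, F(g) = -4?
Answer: 8909/11752 ≈ 0.75808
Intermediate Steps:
B(f) = -f/7
q(b) = 2*b
a = 4
h = ⅐ (h = -⅐*(-4)/4 = (4/7)*(¼) = ⅐ ≈ 0.14286)
q(33)/(((h - 15)*(-6))) - 30/(-1695) = (2*33)/(((⅐ - 15)*(-6))) - 30/(-1695) = 66/((-104/7*(-6))) - 30*(-1/1695) = 66/(624/7) + 2/113 = 66*(7/624) + 2/113 = 77/104 + 2/113 = 8909/11752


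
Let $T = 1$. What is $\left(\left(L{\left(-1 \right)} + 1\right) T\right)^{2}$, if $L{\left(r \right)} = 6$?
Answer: $49$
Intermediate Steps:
$\left(\left(L{\left(-1 \right)} + 1\right) T\right)^{2} = \left(\left(6 + 1\right) 1\right)^{2} = \left(7 \cdot 1\right)^{2} = 7^{2} = 49$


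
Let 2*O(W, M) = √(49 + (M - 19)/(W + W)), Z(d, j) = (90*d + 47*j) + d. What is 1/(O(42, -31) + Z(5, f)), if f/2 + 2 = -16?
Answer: -207816/257066359 - 2*√85386/257066359 ≈ -0.00081069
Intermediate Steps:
f = -36 (f = -4 + 2*(-16) = -4 - 32 = -36)
Z(d, j) = 47*j + 91*d (Z(d, j) = (47*j + 90*d) + d = 47*j + 91*d)
O(W, M) = √(49 + (-19 + M)/(2*W))/2 (O(W, M) = √(49 + (M - 19)/(W + W))/2 = √(49 + (-19 + M)/((2*W)))/2 = √(49 + (-19 + M)*(1/(2*W)))/2 = √(49 + (-19 + M)/(2*W))/2)
1/(O(42, -31) + Z(5, f)) = 1/(√2*√((-19 - 31 + 98*42)/42)/4 + (47*(-36) + 91*5)) = 1/(√2*√((-19 - 31 + 4116)/42)/4 + (-1692 + 455)) = 1/(√2*√((1/42)*4066)/4 - 1237) = 1/(√2*√(2033/21)/4 - 1237) = 1/(√2*(√42693/21)/4 - 1237) = 1/(√85386/84 - 1237) = 1/(-1237 + √85386/84)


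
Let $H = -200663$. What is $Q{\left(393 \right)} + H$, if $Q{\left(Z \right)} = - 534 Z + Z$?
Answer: $-410132$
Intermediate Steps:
$Q{\left(Z \right)} = - 533 Z$
$Q{\left(393 \right)} + H = \left(-533\right) 393 - 200663 = -209469 - 200663 = -410132$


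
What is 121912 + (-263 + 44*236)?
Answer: 132033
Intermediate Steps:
121912 + (-263 + 44*236) = 121912 + (-263 + 10384) = 121912 + 10121 = 132033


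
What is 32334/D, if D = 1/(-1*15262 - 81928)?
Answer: -3142541460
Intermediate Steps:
D = -1/97190 (D = 1/(-15262 - 81928) = 1/(-97190) = -1/97190 ≈ -1.0289e-5)
32334/D = 32334/(-1/97190) = 32334*(-97190) = -3142541460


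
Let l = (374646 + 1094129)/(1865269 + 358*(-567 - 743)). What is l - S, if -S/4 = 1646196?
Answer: 9194262935351/1396289 ≈ 6.5848e+6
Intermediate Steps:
S = -6584784 (S = -4*1646196 = -6584784)
l = 1468775/1396289 (l = 1468775/(1865269 + 358*(-1310)) = 1468775/(1865269 - 468980) = 1468775/1396289 ≈ 1.0519)
l - S = 1468775/1396289 - 1*(-6584784) = 1468775/1396289 + 6584784 = 9194262935351/1396289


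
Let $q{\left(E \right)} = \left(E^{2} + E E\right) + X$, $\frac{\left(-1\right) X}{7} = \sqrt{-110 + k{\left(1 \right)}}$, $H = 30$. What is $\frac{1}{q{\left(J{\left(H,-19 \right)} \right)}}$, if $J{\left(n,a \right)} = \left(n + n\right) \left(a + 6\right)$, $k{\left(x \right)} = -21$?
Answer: $\frac{1216800}{1480602246419} + \frac{7 i \sqrt{131}}{1480602246419} \approx 8.2183 \cdot 10^{-7} + 5.4112 \cdot 10^{-11} i$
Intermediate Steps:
$J{\left(n,a \right)} = 2 n \left(6 + a\right)$
$X = - 7 i \sqrt{131}$ ($X = - 7 \sqrt{-110 - 21} = - 7 \sqrt{-131} = - 7 i \sqrt{131} \approx - 80.119 i$)
$q{\left(E \right)} = 2 E^{2} - 7 i \sqrt{131}$ ($q{\left(E \right)} = \left(E^{2} + E E\right) - 7 i \sqrt{131} = \left(E^{2} + E^{2}\right) - 7 i \sqrt{131} = 2 E^{2} - 7 i \sqrt{131}$)
$\frac{1}{q{\left(J{\left(H,-19 \right)} \right)}} = \frac{1}{2 \left(2 \cdot 30 \left(6 - 19\right)\right)^{2} - 7 i \sqrt{131}} = \frac{1}{2 \left(2 \cdot 30 \left(-13\right)\right)^{2} - 7 i \sqrt{131}} = \frac{1}{2 \left(-780\right)^{2} - 7 i \sqrt{131}} = \frac{1}{2 \cdot 608400 - 7 i \sqrt{131}} = \frac{1}{1216800 - 7 i \sqrt{131}}$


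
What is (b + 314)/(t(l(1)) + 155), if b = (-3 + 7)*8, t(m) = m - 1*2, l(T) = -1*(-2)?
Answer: 346/155 ≈ 2.2323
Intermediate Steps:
l(T) = 2
t(m) = -2 + m (t(m) = m - 2 = -2 + m)
b = 32 (b = 4*8 = 32)
(b + 314)/(t(l(1)) + 155) = (32 + 314)/((-2 + 2) + 155) = 346/(0 + 155) = 346/155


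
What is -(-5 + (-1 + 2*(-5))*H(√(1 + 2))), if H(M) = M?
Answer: 5 + 11*√3 ≈ 24.053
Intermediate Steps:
-(-5 + (-1 + 2*(-5))*H(√(1 + 2))) = -(-5 + (-1 + 2*(-5))*√(1 + 2)) = -(-5 + (-1 - 10)*√3) = -(-5 - 11*√3) = 5 + 11*√3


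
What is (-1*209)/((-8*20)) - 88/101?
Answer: 7029/16160 ≈ 0.43496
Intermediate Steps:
(-1*209)/((-8*20)) - 88/101 = -209/(-160) - 88*1/101 = -209*(-1/160) - 88/101 = 209/160 - 88/101 = 7029/16160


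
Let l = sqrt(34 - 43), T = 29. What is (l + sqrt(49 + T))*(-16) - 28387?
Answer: -28387 - 48*I - 16*sqrt(78) ≈ -28528.0 - 48.0*I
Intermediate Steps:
l = 3*I (l = sqrt(-9) = 3*I ≈ 3.0*I)
(l + sqrt(49 + T))*(-16) - 28387 = (3*I + sqrt(49 + 29))*(-16) - 28387 = (3*I + sqrt(78))*(-16) - 28387 = (sqrt(78) + 3*I)*(-16) - 28387 = (-48*I - 16*sqrt(78)) - 28387 = -28387 - 48*I - 16*sqrt(78)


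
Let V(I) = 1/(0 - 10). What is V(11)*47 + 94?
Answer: 893/10 ≈ 89.300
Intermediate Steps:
V(I) = -1/10 (V(I) = 1/(-10) = -1/10)
V(11)*47 + 94 = -1/10*47 + 94 = -47/10 + 94 = 893/10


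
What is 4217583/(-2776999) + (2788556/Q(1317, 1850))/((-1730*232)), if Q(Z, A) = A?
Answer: -784841669012861/515491547371000 ≈ -1.5225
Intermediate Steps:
4217583/(-2776999) + (2788556/Q(1317, 1850))/((-1730*232)) = 4217583/(-2776999) + (2788556/1850)/((-1730*232)) = 4217583*(-1/2776999) + (2788556*(1/1850))/(-401360) = -4217583/2776999 + (1394278/925)*(-1/401360) = -4217583/2776999 - 697139/185629000 = -784841669012861/515491547371000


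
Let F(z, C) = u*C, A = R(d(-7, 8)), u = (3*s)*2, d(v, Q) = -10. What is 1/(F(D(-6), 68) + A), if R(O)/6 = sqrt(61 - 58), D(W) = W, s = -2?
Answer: -68/55479 - sqrt(3)/110958 ≈ -0.0012413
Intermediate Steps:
R(O) = 6*sqrt(3) (R(O) = 6*sqrt(61 - 58) = 6*sqrt(3))
u = -12 (u = (3*(-2))*2 = -6*2 = -12)
A = 6*sqrt(3) ≈ 10.392
F(z, C) = -12*C
1/(F(D(-6), 68) + A) = 1/(-12*68 + 6*sqrt(3)) = 1/(-816 + 6*sqrt(3))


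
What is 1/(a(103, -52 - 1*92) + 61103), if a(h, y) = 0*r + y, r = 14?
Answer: 1/60959 ≈ 1.6404e-5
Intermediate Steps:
a(h, y) = y (a(h, y) = 0*14 + y = 0 + y = y)
1/(a(103, -52 - 1*92) + 61103) = 1/((-52 - 1*92) + 61103) = 1/((-52 - 92) + 61103) = 1/(-144 + 61103) = 1/60959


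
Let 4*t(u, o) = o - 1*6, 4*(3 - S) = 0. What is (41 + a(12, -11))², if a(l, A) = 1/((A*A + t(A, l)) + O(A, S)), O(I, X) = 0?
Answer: 100942209/60025 ≈ 1681.7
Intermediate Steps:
S = 3 (S = 3 - ¼*0 = 3 + 0 = 3)
t(u, o) = -3/2 + o/4 (t(u, o) = (o - 1*6)/4 = (o - 6)/4 = (-6 + o)/4 = -3/2 + o/4)
a(l, A) = 1/(-3/2 + A² + l/4) (a(l, A) = 1/((A*A + (-3/2 + l/4)) + 0) = 1/((A² + (-3/2 + l/4)) + 0) = 1/((-3/2 + A² + l/4) + 0) = 1/(-3/2 + A² + l/4))
(41 + a(12, -11))² = (41 + 4/(-6 + 12 + 4*(-11)²))² = (41 + 4/(-6 + 12 + 4*121))² = (41 + 4/(-6 + 12 + 484))² = (41 + 4/490)² = (41 + 4*(1/490))² = (41 + 2/245)² = (10047/245)² = 100942209/60025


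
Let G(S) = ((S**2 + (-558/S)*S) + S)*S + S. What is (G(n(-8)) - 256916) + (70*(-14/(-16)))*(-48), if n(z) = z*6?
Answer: -341408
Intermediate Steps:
n(z) = 6*z
G(S) = S + S*(-558 + S + S**2) (G(S) = ((S**2 - 558) + S)*S + S = ((-558 + S**2) + S)*S + S = (-558 + S + S**2)*S + S = S*(-558 + S + S**2) + S = S + S*(-558 + S + S**2))
(G(n(-8)) - 256916) + (70*(-14/(-16)))*(-48) = ((6*(-8))*(-557 + 6*(-8) + (6*(-8))**2) - 256916) + (70*(-14/(-16)))*(-48) = (-48*(-557 - 48 + (-48)**2) - 256916) + (70*(-14*(-1/16)))*(-48) = (-48*(-557 - 48 + 2304) - 256916) + (70*(7/8))*(-48) = (-48*1699 - 256916) + (245/4)*(-48) = (-81552 - 256916) - 2940 = -338468 - 2940 = -341408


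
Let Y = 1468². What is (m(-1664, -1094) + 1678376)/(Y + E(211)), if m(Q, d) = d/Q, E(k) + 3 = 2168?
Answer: 465469793/598260416 ≈ 0.77804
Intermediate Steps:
E(k) = 2165 (E(k) = -3 + 2168 = 2165)
Y = 2155024
(m(-1664, -1094) + 1678376)/(Y + E(211)) = (-1094/(-1664) + 1678376)/(2155024 + 2165) = (-1094*(-1/1664) + 1678376)/2157189 = (547/832 + 1678376)*(1/2157189) = (1396409379/832)*(1/2157189) = 465469793/598260416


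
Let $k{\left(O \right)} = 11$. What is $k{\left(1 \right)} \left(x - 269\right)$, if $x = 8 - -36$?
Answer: $-2475$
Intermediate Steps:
$x = 44$ ($x = 8 + 36 = 44$)
$k{\left(1 \right)} \left(x - 269\right) = 11 \left(44 - 269\right) = 11 \left(-225\right) = -2475$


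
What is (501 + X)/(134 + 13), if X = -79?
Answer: 422/147 ≈ 2.8707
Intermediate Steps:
(501 + X)/(134 + 13) = (501 - 79)/(134 + 13) = 422/147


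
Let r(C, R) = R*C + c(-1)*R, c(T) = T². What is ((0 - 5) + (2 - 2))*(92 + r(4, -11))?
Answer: -185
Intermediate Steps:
r(C, R) = R + C*R (r(C, R) = R*C + (-1)²*R = C*R + 1*R = C*R + R = R + C*R)
((0 - 5) + (2 - 2))*(92 + r(4, -11)) = ((0 - 5) + (2 - 2))*(92 - 11*(1 + 4)) = (-5 + 0)*(92 - 11*5) = -5*(92 - 55) = -5*37 = -185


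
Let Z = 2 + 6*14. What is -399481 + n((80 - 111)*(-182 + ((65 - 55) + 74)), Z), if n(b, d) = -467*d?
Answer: -439643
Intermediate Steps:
Z = 86 (Z = 2 + 84 = 86)
-399481 + n((80 - 111)*(-182 + ((65 - 55) + 74)), Z) = -399481 - 467*86 = -399481 - 40162 = -439643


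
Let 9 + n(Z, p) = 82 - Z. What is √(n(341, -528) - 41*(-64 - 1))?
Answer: √2397 ≈ 48.959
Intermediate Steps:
n(Z, p) = 73 - Z (n(Z, p) = -9 + (82 - Z) = 73 - Z)
√(n(341, -528) - 41*(-64 - 1)) = √((73 - 1*341) - 41*(-64 - 1)) = √((73 - 341) - 41*(-65)) = √(-268 + 2665) = √2397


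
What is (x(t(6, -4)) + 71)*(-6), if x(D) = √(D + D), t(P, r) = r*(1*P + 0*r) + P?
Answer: -426 - 36*I ≈ -426.0 - 36.0*I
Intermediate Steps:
t(P, r) = P + P*r (t(P, r) = r*(P + 0) + P = r*P + P = P*r + P = P + P*r)
x(D) = √2*√D (x(D) = √(2*D) = √2*√D)
(x(t(6, -4)) + 71)*(-6) = (√2*√(6*(1 - 4)) + 71)*(-6) = (√2*√(6*(-3)) + 71)*(-6) = (√2*√(-18) + 71)*(-6) = (√2*(3*I*√2) + 71)*(-6) = (6*I + 71)*(-6) = (71 + 6*I)*(-6) = -426 - 36*I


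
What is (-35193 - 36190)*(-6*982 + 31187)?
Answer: -1805632985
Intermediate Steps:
(-35193 - 36190)*(-6*982 + 31187) = -71383*(-5892 + 31187) = -71383*25295 = -1805632985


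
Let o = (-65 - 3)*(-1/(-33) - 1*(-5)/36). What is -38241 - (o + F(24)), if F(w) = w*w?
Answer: -3841744/99 ≈ -38806.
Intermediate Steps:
F(w) = w**2
o = -1139/99 (o = -68*(-1*(-1/33) + 5*(1/36)) = -68*(1/33 + 5/36) = -68*67/396 = -1139/99 ≈ -11.505)
-38241 - (o + F(24)) = -38241 - (-1139/99 + 24**2) = -38241 - (-1139/99 + 576) = -38241 - 1*55885/99 = -38241 - 55885/99 = -3841744/99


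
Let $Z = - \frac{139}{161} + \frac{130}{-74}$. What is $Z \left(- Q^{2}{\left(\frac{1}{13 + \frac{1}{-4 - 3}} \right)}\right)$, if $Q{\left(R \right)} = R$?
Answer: $\frac{27314}{1723275} \approx 0.01585$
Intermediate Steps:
$Z = - \frac{15608}{5957}$ ($Z = \left(-139\right) \frac{1}{161} + 130 \left(- \frac{1}{74}\right) = - \frac{139}{161} - \frac{65}{37} = - \frac{15608}{5957} \approx -2.6201$)
$Z \left(- Q^{2}{\left(\frac{1}{13 + \frac{1}{-4 - 3}} \right)}\right) = - \frac{15608 \left(- \left(\frac{1}{13 + \frac{1}{-4 - 3}}\right)^{2}\right)}{5957} = - \frac{15608 \left(- \left(\frac{1}{13 + \frac{1}{-7}}\right)^{2}\right)}{5957} = - \frac{15608 \left(- \left(\frac{1}{13 - \frac{1}{7}}\right)^{2}\right)}{5957} = - \frac{15608 \left(- \left(\frac{1}{\frac{90}{7}}\right)^{2}\right)}{5957} = - \frac{15608 \left(- \left(\frac{7}{90}\right)^{2}\right)}{5957} = - \frac{15608 \left(\left(-1\right) \frac{49}{8100}\right)}{5957} = \left(- \frac{15608}{5957}\right) \left(- \frac{49}{8100}\right) = \frac{27314}{1723275}$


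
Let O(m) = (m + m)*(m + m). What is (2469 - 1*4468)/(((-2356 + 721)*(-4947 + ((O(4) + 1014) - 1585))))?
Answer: -1999/8917290 ≈ -0.00022417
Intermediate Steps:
O(m) = 4*m² (O(m) = (2*m)*(2*m) = 4*m²)
(2469 - 1*4468)/(((-2356 + 721)*(-4947 + ((O(4) + 1014) - 1585)))) = (2469 - 1*4468)/(((-2356 + 721)*(-4947 + ((4*4² + 1014) - 1585)))) = (2469 - 4468)/((-1635*(-4947 + ((4*16 + 1014) - 1585)))) = -1999*(-1/(1635*(-4947 + ((64 + 1014) - 1585)))) = -1999*(-1/(1635*(-4947 + (1078 - 1585)))) = -1999*(-1/(1635*(-4947 - 507))) = -1999/((-1635*(-5454))) = -1999/8917290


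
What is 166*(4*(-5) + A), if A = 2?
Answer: -2988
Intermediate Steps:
166*(4*(-5) + A) = 166*(4*(-5) + 2) = 166*(-20 + 2) = 166*(-18) = -2988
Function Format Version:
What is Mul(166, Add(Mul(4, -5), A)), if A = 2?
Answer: -2988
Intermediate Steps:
Mul(166, Add(Mul(4, -5), A)) = Mul(166, Add(Mul(4, -5), 2)) = Mul(166, Add(-20, 2)) = Mul(166, -18) = -2988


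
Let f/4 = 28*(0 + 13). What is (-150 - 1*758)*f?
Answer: -1322048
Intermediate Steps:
f = 1456 (f = 4*(28*(0 + 13)) = 4*(28*13) = 4*364 = 1456)
(-150 - 1*758)*f = (-150 - 1*758)*1456 = (-150 - 758)*1456 = -908*1456 = -1322048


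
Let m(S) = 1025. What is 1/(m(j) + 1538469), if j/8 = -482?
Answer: 1/1539494 ≈ 6.4956e-7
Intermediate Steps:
j = -3856 (j = 8*(-482) = -3856)
1/(m(j) + 1538469) = 1/(1025 + 1538469) = 1/1539494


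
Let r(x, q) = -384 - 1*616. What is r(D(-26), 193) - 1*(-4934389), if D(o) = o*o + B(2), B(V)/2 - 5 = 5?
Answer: 4933389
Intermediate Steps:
B(V) = 20 (B(V) = 10 + 2*5 = 10 + 10 = 20)
D(o) = 20 + o**2 (D(o) = o*o + 20 = o**2 + 20 = 20 + o**2)
r(x, q) = -1000 (r(x, q) = -384 - 616 = -1000)
r(D(-26), 193) - 1*(-4934389) = -1000 - 1*(-4934389) = -1000 + 4934389 = 4933389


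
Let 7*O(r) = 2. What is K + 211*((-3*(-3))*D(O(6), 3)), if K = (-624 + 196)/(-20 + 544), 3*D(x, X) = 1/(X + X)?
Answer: 27427/262 ≈ 104.68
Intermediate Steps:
O(r) = 2/7 (O(r) = (⅐)*2 = 2/7)
D(x, X) = 1/(6*X) (D(x, X) = 1/(3*(X + X)) = 1/(3*((2*X))) = (1/(2*X))/3 = 1/(6*X))
K = -107/131 (K = -428/524 = -428*1/524 = -107/131 ≈ -0.81679)
K + 211*((-3*(-3))*D(O(6), 3)) = -107/131 + 211*((-3*(-3))*((⅙)/3)) = -107/131 + 211*(9*((⅙)*(⅓))) = -107/131 + 211*(9*(1/18)) = -107/131 + 211*(½) = -107/131 + 211/2 = 27427/262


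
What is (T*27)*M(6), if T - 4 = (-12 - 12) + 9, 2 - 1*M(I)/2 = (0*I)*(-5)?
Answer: -1188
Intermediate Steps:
M(I) = 4 (M(I) = 4 - 2*0*I*(-5) = 4 - 0*(-5) = 4 - 2*0 = 4 + 0 = 4)
T = -11 (T = 4 + ((-12 - 12) + 9) = 4 + (-24 + 9) = 4 - 15 = -11)
(T*27)*M(6) = -11*27*4 = -297*4 = -1188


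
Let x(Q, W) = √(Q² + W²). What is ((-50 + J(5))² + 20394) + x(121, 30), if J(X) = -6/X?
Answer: 575386/25 + √15541 ≈ 23140.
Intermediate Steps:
((-50 + J(5))² + 20394) + x(121, 30) = ((-50 - 6/5)² + 20394) + √(121² + 30²) = ((-50 - 6*⅕)² + 20394) + √(14641 + 900) = ((-50 - 6/5)² + 20394) + √15541 = ((-256/5)² + 20394) + √15541 = (65536/25 + 20394) + √15541 = 575386/25 + √15541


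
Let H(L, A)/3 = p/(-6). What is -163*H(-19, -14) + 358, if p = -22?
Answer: -1435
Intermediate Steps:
H(L, A) = 11 (H(L, A) = 3*(-22/(-6)) = 3*(-22*(-1/6)) = 3*(11/3) = 11)
-163*H(-19, -14) + 358 = -163*11 + 358 = -1793 + 358 = -1435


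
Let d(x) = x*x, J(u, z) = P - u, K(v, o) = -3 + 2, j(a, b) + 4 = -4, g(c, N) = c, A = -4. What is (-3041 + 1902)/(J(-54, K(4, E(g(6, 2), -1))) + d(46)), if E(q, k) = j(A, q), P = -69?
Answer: -1139/2101 ≈ -0.54212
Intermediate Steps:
j(a, b) = -8 (j(a, b) = -4 - 4 = -8)
E(q, k) = -8
K(v, o) = -1
J(u, z) = -69 - u
d(x) = x²
(-3041 + 1902)/(J(-54, K(4, E(g(6, 2), -1))) + d(46)) = (-3041 + 1902)/((-69 - 1*(-54)) + 46²) = -1139/((-69 + 54) + 2116) = -1139/(-15 + 2116) = -1139/2101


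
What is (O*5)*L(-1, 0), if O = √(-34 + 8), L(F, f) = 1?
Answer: 5*I*√26 ≈ 25.495*I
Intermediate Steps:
O = I*√26 (O = √(-26) = I*√26 ≈ 5.099*I)
(O*5)*L(-1, 0) = ((I*√26)*5)*1 = (5*I*√26)*1 = 5*I*√26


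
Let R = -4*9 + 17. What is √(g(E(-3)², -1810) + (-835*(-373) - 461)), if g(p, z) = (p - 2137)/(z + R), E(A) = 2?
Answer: √1040353780811/1829 ≈ 557.67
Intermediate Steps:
R = -19 (R = -36 + 17 = -19)
g(p, z) = (-2137 + p)/(-19 + z) (g(p, z) = (p - 2137)/(z - 19) = (-2137 + p)/(-19 + z))
√(g(E(-3)², -1810) + (-835*(-373) - 461)) = √((-2137 + 2²)/(-19 - 1810) + (-835*(-373) - 461)) = √((-2137 + 4)/(-1829) + (311455 - 461)) = √(-1/1829*(-2133) + 310994) = √(2133/1829 + 310994) = √(568810159/1829) = √1040353780811/1829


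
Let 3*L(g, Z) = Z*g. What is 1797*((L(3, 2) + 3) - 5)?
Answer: 0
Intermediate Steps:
L(g, Z) = Z*g/3 (L(g, Z) = (Z*g)/3 = Z*g/3)
1797*((L(3, 2) + 3) - 5) = 1797*(((⅓)*2*3 + 3) - 5) = 1797*((2 + 3) - 5) = 1797*(5 - 5) = 1797*0 = 0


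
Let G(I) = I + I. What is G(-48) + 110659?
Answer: 110563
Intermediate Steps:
G(I) = 2*I
G(-48) + 110659 = 2*(-48) + 110659 = -96 + 110659 = 110563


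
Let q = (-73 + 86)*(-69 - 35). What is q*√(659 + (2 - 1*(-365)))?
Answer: -4056*√114 ≈ -43306.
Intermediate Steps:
q = -1352 (q = 13*(-104) = -1352)
q*√(659 + (2 - 1*(-365))) = -1352*√(659 + (2 - 1*(-365))) = -1352*√(659 + (2 + 365)) = -1352*√(659 + 367) = -4056*√114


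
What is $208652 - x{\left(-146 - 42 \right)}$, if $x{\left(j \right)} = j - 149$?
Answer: $208989$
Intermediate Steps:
$x{\left(j \right)} = -149 + j$
$208652 - x{\left(-146 - 42 \right)} = 208652 - \left(-149 - 188\right) = 208652 - -337 = 208652 + 337 = 208989$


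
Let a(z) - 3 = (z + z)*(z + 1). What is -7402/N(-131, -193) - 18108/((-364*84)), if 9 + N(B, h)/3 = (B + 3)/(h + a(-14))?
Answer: 78318101/308308 ≈ 254.03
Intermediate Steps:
a(z) = 3 + 2*z*(1 + z) (a(z) = 3 + (z + z)*(z + 1) = 3 + (2*z)*(1 + z) = 3 + 2*z*(1 + z))
N(B, h) = -27 + 3*(3 + B)/(367 + h) (N(B, h) = -27 + 3*((B + 3)/(h + (3 + 2*(-14) + 2*(-14)²))) = -27 + 3*((3 + B)/(h + (3 - 28 + 2*196))) = -27 + 3*((3 + B)/(h + (3 - 28 + 392))) = -27 + 3*((3 + B)/(h + 367)) = -27 + 3*((3 + B)/(367 + h)) = -27 + 3*(3 + B)/(367 + h))
-7402/N(-131, -193) - 18108/((-364*84)) = -7402*(367 - 193)/(3*(-3300 - 131 - 9*(-193))) - 18108/((-364*84)) = -7402*58/(-3300 - 131 + 1737) - 18108/(-30576) = -7402/(3*(1/174)*(-1694)) - 18108*(-1/30576) = -7402/(-847/29) + 1509/2548 = -7402*(-29/847) + 1509/2548 = 214658/847 + 1509/2548 = 78318101/308308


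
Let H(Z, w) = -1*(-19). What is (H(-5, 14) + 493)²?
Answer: 262144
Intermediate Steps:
H(Z, w) = 19
(H(-5, 14) + 493)² = (19 + 493)² = 512² = 262144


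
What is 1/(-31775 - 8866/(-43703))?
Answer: -3973/126241269 ≈ -3.1471e-5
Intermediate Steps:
1/(-31775 - 8866/(-43703)) = 1/(-31775 - 8866*(-1/43703)) = 1/(-31775 + 806/3973) = 1/(-126241269/3973) = -3973/126241269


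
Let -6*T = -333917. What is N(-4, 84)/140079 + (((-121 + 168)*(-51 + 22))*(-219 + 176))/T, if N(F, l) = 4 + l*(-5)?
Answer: 49120431194/46774759443 ≈ 1.0501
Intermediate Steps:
T = 333917/6 (T = -1/6*(-333917) = 333917/6 ≈ 55653.)
N(F, l) = 4 - 5*l
N(-4, 84)/140079 + (((-121 + 168)*(-51 + 22))*(-219 + 176))/T = (4 - 5*84)/140079 + (((-121 + 168)*(-51 + 22))*(-219 + 176))/(333917/6) = (4 - 420)*(1/140079) + ((47*(-29))*(-43))*(6/333917) = -416*1/140079 - 1363*(-43)*(6/333917) = -416/140079 + 58609*(6/333917) = -416/140079 + 351654/333917 = 49120431194/46774759443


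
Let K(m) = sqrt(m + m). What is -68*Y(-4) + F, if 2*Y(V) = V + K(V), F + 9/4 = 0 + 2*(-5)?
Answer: 495/4 - 68*I*sqrt(2) ≈ 123.75 - 96.167*I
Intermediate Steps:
F = -49/4 (F = -9/4 + (0 + 2*(-5)) = -9/4 + (0 - 10) = -9/4 - 10 = -49/4 ≈ -12.250)
K(m) = sqrt(2)*sqrt(m) (K(m) = sqrt(2*m) = sqrt(2)*sqrt(m))
Y(V) = V/2 + sqrt(2)*sqrt(V)/2 (Y(V) = (V + sqrt(2)*sqrt(V))/2 = V/2 + sqrt(2)*sqrt(V)/2)
-68*Y(-4) + F = -68*((1/2)*(-4) + sqrt(2)*sqrt(-4)/2) - 49/4 = -68*(-2 + sqrt(2)*(2*I)/2) - 49/4 = -68*(-2 + I*sqrt(2)) - 49/4 = (136 - 68*I*sqrt(2)) - 49/4 = 495/4 - 68*I*sqrt(2)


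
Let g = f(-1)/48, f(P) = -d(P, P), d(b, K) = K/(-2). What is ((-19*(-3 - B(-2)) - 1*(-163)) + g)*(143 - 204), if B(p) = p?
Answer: -1065731/96 ≈ -11101.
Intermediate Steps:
d(b, K) = -K/2 (d(b, K) = K*(-½) = -K/2)
f(P) = P/2 (f(P) = -(-1)*P/2 = P/2)
g = -1/96 (g = ((½)*(-1))/48 = -½*1/48 = -1/96 ≈ -0.010417)
((-19*(-3 - B(-2)) - 1*(-163)) + g)*(143 - 204) = ((-19*(-3 - 1*(-2)) - 1*(-163)) - 1/96)*(143 - 204) = ((-19*(-3 + 2) + 163) - 1/96)*(-61) = ((-19*(-1) + 163) - 1/96)*(-61) = ((19 + 163) - 1/96)*(-61) = (182 - 1/96)*(-61) = (17471/96)*(-61) = -1065731/96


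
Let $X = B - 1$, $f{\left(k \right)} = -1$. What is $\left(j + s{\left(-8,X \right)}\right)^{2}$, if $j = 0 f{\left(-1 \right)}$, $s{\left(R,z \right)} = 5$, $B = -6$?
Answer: $25$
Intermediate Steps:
$X = -7$ ($X = -6 - 1 = -7$)
$j = 0$ ($j = 0 \left(-1\right) = 0$)
$\left(j + s{\left(-8,X \right)}\right)^{2} = \left(0 + 5\right)^{2} = 5^{2} = 25$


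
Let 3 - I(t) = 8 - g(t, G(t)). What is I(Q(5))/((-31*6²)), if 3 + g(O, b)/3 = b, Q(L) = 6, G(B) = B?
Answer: -1/279 ≈ -0.0035842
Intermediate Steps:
g(O, b) = -9 + 3*b
I(t) = -14 + 3*t (I(t) = 3 - (8 - (-9 + 3*t)) = 3 - (8 + (9 - 3*t)) = 3 - (17 - 3*t) = 3 + (-17 + 3*t) = -14 + 3*t)
I(Q(5))/((-31*6²)) = (-14 + 3*6)/((-31*6²)) = (-14 + 18)/((-31*36)) = 4/(-1116) = 4*(-1/1116) = -1/279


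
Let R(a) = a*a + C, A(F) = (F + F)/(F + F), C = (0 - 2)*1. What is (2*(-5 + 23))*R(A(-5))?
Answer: -36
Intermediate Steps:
C = -2 (C = -2*1 = -2)
A(F) = 1 (A(F) = (2*F)/((2*F)) = (2*F)*(1/(2*F)) = 1)
R(a) = -2 + a² (R(a) = a*a - 2 = a² - 2 = -2 + a²)
(2*(-5 + 23))*R(A(-5)) = (2*(-5 + 23))*(-2 + 1²) = (2*18)*(-2 + 1) = 36*(-1) = -36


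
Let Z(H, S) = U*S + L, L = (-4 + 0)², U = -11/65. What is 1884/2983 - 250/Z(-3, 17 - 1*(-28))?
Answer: -60442/2071 ≈ -29.185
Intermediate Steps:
U = -11/65 (U = -11*1/65 = -11/65 ≈ -0.16923)
L = 16 (L = (-4)² = 16)
Z(H, S) = 16 - 11*S/65 (Z(H, S) = -11*S/65 + 16 = 16 - 11*S/65)
1884/2983 - 250/Z(-3, 17 - 1*(-28)) = 1884/2983 - 250/(16 - 11*(17 - 1*(-28))/65) = 1884*(1/2983) - 250/(16 - 11*(17 + 28)/65) = 12/19 - 250/(16 - 11/65*45) = 12/19 - 250/(16 - 99/13) = 12/19 - 250/109/13 = 12/19 - 250*13/109 = 12/19 - 3250/109 = -60442/2071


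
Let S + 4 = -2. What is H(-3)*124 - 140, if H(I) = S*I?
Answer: 2092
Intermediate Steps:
S = -6 (S = -4 - 2 = -6)
H(I) = -6*I
H(-3)*124 - 140 = -6*(-3)*124 - 140 = 18*124 - 140 = 2232 - 140 = 2092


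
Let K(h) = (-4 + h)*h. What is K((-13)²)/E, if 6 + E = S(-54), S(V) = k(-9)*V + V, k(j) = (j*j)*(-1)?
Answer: 9295/1438 ≈ 6.4638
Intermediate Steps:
k(j) = -j² (k(j) = j²*(-1) = -j²)
S(V) = -80*V (S(V) = (-1*(-9)²)*V + V = (-1*81)*V + V = -81*V + V = -80*V)
E = 4314 (E = -6 - 80*(-54) = -6 + 4320 = 4314)
K(h) = h*(-4 + h)
K((-13)²)/E = ((-13)²*(-4 + (-13)²))/4314 = (169*(-4 + 169))*(1/4314) = (169*165)*(1/4314) = 27885*(1/4314) = 9295/1438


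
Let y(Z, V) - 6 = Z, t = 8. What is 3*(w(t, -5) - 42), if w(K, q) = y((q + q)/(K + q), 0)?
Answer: -118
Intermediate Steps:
y(Z, V) = 6 + Z
w(K, q) = 6 + 2*q/(K + q) (w(K, q) = 6 + (q + q)/(K + q) = 6 + (2*q)/(K + q) = 6 + 2*q/(K + q))
3*(w(t, -5) - 42) = 3*(2*(3*8 + 4*(-5))/(8 - 5) - 42) = 3*(2*(24 - 20)/3 - 42) = 3*(2*(1/3)*4 - 42) = 3*(8/3 - 42) = 3*(-118/3) = -118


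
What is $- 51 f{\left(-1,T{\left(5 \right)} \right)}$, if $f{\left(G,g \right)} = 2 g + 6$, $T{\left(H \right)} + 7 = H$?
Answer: $-102$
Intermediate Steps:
$T{\left(H \right)} = -7 + H$
$f{\left(G,g \right)} = 6 + 2 g$
$- 51 f{\left(-1,T{\left(5 \right)} \right)} = - 51 \left(6 + 2 \left(-7 + 5\right)\right) = - 51 \left(6 + 2 \left(-2\right)\right) = - 51 \left(6 - 4\right) = \left(-51\right) 2 = -102$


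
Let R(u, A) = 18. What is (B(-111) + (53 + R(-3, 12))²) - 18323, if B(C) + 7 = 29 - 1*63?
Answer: -13323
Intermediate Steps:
B(C) = -41 (B(C) = -7 + (29 - 1*63) = -7 + (29 - 63) = -7 - 34 = -41)
(B(-111) + (53 + R(-3, 12))²) - 18323 = (-41 + (53 + 18)²) - 18323 = (-41 + 71²) - 18323 = (-41 + 5041) - 18323 = 5000 - 18323 = -13323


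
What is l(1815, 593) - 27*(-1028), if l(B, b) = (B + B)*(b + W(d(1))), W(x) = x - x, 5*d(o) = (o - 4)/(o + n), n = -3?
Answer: 2180346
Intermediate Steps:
d(o) = (-4 + o)/(5*(-3 + o)) (d(o) = ((o - 4)/(o - 3))/5 = ((-4 + o)/(-3 + o))/5 = (-4 + o)/(5*(-3 + o)))
W(x) = 0
l(B, b) = 2*B*b (l(B, b) = (B + B)*(b + 0) = (2*B)*b = 2*B*b)
l(1815, 593) - 27*(-1028) = 2*1815*593 - 27*(-1028) = 2152590 + 27756 = 2180346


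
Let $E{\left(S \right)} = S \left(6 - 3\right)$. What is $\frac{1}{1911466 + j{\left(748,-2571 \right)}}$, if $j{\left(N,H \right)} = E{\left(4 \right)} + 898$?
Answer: $\frac{1}{1912376} \approx 5.2291 \cdot 10^{-7}$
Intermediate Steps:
$E{\left(S \right)} = 3 S$ ($E{\left(S \right)} = S 3 = 3 S$)
$j{\left(N,H \right)} = 910$ ($j{\left(N,H \right)} = 3 \cdot 4 + 898 = 12 + 898 = 910$)
$\frac{1}{1911466 + j{\left(748,-2571 \right)}} = \frac{1}{1911466 + 910} = \frac{1}{1912376}$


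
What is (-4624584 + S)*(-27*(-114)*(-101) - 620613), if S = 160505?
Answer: 4158249411789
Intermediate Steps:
(-4624584 + S)*(-27*(-114)*(-101) - 620613) = (-4624584 + 160505)*(-27*(-114)*(-101) - 620613) = -4464079*(3078*(-101) - 620613) = -4464079*(-310878 - 620613) = -4464079*(-931491) = 4158249411789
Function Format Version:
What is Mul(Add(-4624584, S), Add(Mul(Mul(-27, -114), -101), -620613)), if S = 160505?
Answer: 4158249411789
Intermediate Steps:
Mul(Add(-4624584, S), Add(Mul(Mul(-27, -114), -101), -620613)) = Mul(Add(-4624584, 160505), Add(Mul(Mul(-27, -114), -101), -620613)) = Mul(-4464079, Add(Mul(3078, -101), -620613)) = Mul(-4464079, Add(-310878, -620613)) = Mul(-4464079, -931491) = 4158249411789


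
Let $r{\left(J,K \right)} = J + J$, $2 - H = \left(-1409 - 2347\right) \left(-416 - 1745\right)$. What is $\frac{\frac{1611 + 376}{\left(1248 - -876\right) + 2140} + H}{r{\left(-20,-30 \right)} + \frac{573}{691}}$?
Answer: $\frac{23915279557719}{115413688} \approx 2.0721 \cdot 10^{5}$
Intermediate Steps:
$H = -8116714$ ($H = 2 - \left(-1409 - 2347\right) \left(-416 - 1745\right) = 2 - \left(-3756\right) \left(-2161\right) = 2 - 8116716 = -8116714$)
$r{\left(J,K \right)} = 2 J$
$\frac{\frac{1611 + 376}{\left(1248 - -876\right) + 2140} + H}{r{\left(-20,-30 \right)} + \frac{573}{691}} = \frac{\frac{1611 + 376}{\left(1248 - -876\right) + 2140} - 8116714}{2 \left(-20\right) + \frac{573}{691}} = \frac{\frac{1987}{\left(1248 + 876\right) + 2140} - 8116714}{-40 + 573 \cdot \frac{1}{691}} = \frac{\frac{1987}{2124 + 2140} - 8116714}{-40 + \frac{573}{691}} = \frac{\frac{1987}{4264} - 8116714}{- \frac{27067}{691}} = \left(1987 \cdot \frac{1}{4264} - 8116714\right) \left(- \frac{691}{27067}\right) = \left(\frac{1987}{4264} - 8116714\right) \left(- \frac{691}{27067}\right) = \left(- \frac{34609666509}{4264}\right) \left(- \frac{691}{27067}\right) = \frac{23915279557719}{115413688}$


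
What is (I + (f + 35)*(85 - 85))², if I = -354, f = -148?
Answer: 125316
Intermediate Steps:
(I + (f + 35)*(85 - 85))² = (-354 + (-148 + 35)*(85 - 85))² = (-354 - 113*0)² = (-354 + 0)² = (-354)² = 125316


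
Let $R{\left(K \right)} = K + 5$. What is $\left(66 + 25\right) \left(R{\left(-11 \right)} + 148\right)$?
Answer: $12922$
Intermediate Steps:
$R{\left(K \right)} = 5 + K$
$\left(66 + 25\right) \left(R{\left(-11 \right)} + 148\right) = \left(66 + 25\right) \left(\left(5 - 11\right) + 148\right) = 91 \left(-6 + 148\right) = 91 \cdot 142 = 12922$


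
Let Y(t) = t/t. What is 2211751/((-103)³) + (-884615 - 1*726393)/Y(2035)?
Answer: -1760394150567/1092727 ≈ -1.6110e+6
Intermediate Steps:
Y(t) = 1
2211751/((-103)³) + (-884615 - 1*726393)/Y(2035) = 2211751/((-103)³) + (-884615 - 1*726393)/1 = 2211751/(-1092727) + (-884615 - 726393)*1 = 2211751*(-1/1092727) - 1611008*1 = -2211751/1092727 - 1611008 = -1760394150567/1092727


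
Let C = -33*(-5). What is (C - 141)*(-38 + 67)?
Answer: 696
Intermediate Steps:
C = 165
(C - 141)*(-38 + 67) = (165 - 141)*(-38 + 67) = 24*29 = 696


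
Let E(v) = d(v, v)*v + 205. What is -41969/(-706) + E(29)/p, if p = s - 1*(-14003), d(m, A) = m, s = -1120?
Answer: 541425103/9095398 ≈ 59.527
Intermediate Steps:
E(v) = 205 + v**2 (E(v) = v*v + 205 = v**2 + 205 = 205 + v**2)
p = 12883 (p = -1120 - 1*(-14003) = -1120 + 14003 = 12883)
-41969/(-706) + E(29)/p = -41969/(-706) + (205 + 29**2)/12883 = -41969*(-1/706) + (205 + 841)*(1/12883) = 41969/706 + 1046*(1/12883) = 41969/706 + 1046/12883 = 541425103/9095398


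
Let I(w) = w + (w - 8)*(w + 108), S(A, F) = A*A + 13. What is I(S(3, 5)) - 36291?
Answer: -34449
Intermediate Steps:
S(A, F) = 13 + A² (S(A, F) = A² + 13 = 13 + A²)
I(w) = w + (-8 + w)*(108 + w)
I(S(3, 5)) - 36291 = (-864 + (13 + 3²)² + 101*(13 + 3²)) - 36291 = (-864 + (13 + 9)² + 101*(13 + 9)) - 36291 = (-864 + 22² + 101*22) - 36291 = (-864 + 484 + 2222) - 36291 = 1842 - 36291 = -34449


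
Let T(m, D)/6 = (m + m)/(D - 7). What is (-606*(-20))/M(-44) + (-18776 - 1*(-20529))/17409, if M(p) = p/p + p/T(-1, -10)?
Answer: -79083586/400407 ≈ -197.51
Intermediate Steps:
T(m, D) = 12*m/(-7 + D) (T(m, D) = 6*((m + m)/(D - 7)) = 6*((2*m)/(-7 + D)) = 6*(2*m/(-7 + D)) = 12*m/(-7 + D))
M(p) = 1 + 17*p/12 (M(p) = p/p + p/((12*(-1)/(-7 - 10))) = 1 + p/((12*(-1)/(-17))) = 1 + p/((12*(-1)*(-1/17))) = 1 + p/(12/17) = 1 + p*(17/12) = 1 + 17*p/12)
(-606*(-20))/M(-44) + (-18776 - 1*(-20529))/17409 = (-606*(-20))/(1 + (17/12)*(-44)) + (-18776 - 1*(-20529))/17409 = 12120/(1 - 187/3) + (-18776 + 20529)*(1/17409) = 12120/(-184/3) + 1753*(1/17409) = 12120*(-3/184) + 1753/17409 = -4545/23 + 1753/17409 = -79083586/400407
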